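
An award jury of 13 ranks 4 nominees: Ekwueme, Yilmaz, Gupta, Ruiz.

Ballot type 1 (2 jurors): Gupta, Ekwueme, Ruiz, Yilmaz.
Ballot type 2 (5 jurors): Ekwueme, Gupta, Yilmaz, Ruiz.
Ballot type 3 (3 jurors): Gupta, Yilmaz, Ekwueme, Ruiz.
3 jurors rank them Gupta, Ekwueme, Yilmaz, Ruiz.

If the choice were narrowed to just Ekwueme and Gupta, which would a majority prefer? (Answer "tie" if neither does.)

Gupta

Ballots ranking Ekwueme above Gupta: 5.
Ballots ranking Gupta above Ekwueme: 13 − 5 = 8.
Gupta wins the head-to-head 8–5.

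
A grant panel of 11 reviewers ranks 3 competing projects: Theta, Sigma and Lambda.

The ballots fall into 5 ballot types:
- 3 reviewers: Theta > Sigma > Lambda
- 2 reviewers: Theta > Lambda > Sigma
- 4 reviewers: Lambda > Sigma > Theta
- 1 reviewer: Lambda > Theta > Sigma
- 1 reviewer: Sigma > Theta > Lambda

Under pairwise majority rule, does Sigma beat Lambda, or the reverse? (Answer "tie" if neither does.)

Lambda

Ballots ranking Sigma above Lambda: 3 + 1 = 4.
Ballots ranking Lambda above Sigma: 11 − 4 = 7.
Lambda wins the head-to-head 7–4.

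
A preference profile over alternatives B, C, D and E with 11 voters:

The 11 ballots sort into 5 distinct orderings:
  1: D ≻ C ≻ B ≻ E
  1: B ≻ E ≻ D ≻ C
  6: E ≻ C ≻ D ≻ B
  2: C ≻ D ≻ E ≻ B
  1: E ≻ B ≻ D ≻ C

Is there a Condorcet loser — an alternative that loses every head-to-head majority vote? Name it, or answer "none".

B

Pairwise majorities:
B vs C: B preferred on 1+1 = 2 ballots; C wins 9–2.
B–D: D 9–2.
B vs E: E wins 9–2.
C vs D: C, 8–3.
C–E: E 8–3.
D vs E: D is ranked higher on 1+2 = 3 ballots, E on 8. E wins 8–3.
B loses to every other alternative — it is the Condorcet loser.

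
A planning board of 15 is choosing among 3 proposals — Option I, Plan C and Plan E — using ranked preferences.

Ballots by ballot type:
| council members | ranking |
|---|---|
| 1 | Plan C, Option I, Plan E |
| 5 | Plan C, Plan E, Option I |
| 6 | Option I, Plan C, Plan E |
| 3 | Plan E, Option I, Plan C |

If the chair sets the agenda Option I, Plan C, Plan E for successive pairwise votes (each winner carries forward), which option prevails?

Round 1: Option I vs Plan C — 9–6, Option I advances.
Round 2: Option I vs Plan E — 7–8, Plan E advances.
Plan E survives the agenda.

Plan E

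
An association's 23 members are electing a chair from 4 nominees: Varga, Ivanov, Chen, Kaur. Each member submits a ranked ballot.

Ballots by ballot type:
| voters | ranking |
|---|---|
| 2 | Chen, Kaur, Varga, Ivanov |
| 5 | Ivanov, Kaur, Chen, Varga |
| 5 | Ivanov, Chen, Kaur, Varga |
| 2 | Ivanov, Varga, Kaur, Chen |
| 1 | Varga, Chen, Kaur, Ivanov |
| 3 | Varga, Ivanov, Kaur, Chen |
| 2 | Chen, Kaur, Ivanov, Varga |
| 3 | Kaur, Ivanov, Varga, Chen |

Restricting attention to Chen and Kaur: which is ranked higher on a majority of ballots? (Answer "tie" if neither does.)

Ballots ranking Chen above Kaur: 2 + 5 + 1 + 2 = 10.
Ballots ranking Kaur above Chen: 23 − 10 = 13.
Kaur wins the head-to-head 13–10.

Kaur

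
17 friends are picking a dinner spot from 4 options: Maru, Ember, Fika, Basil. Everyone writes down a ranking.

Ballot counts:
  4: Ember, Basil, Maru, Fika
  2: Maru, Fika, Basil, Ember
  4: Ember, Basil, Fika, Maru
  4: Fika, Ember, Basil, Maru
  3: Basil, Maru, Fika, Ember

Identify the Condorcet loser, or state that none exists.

Head-to-head results (17 friends):
Maru vs Ember: Ember wins 12–5.
Maru–Fika: Maru 9–8.
Maru–Basil: Basil 15–2.
Ember–Fika: Fika 9–8.
Ember vs Basil: 4+4+4 = 12 for Ember, 5 for Basil — Ember by 12–5.
Fika vs Basil: Basil wins 11–6.
Each restaurant has at least one pairwise win (Maru beats Fika; Ember beats Maru; Fika beats Ember; Basil beats Maru) — no Condorcet loser.

none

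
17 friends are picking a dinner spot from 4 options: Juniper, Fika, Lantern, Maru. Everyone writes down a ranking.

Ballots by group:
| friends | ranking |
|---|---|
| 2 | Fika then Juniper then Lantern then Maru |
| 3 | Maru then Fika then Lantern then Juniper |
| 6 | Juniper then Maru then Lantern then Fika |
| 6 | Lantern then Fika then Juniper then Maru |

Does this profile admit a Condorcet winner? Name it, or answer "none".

Head-to-head results (17 friends):
Juniper vs Fika: Fika wins 11–6.
Juniper vs Lantern: Lantern, 9–8.
Juniper vs Maru: Juniper, 14–3.
Fika vs Lantern: Lantern, 12–5.
Fika vs Maru: Maru, 9–8.
Lantern vs Maru: Maru wins 9–8.
Each restaurant drops at least one matchup (Juniper loses to Fika; Fika loses to Lantern; Lantern loses to Maru; Maru loses to Juniper); the cycle Juniper > Maru > Fika > Juniper rules out a Condorcet winner.

none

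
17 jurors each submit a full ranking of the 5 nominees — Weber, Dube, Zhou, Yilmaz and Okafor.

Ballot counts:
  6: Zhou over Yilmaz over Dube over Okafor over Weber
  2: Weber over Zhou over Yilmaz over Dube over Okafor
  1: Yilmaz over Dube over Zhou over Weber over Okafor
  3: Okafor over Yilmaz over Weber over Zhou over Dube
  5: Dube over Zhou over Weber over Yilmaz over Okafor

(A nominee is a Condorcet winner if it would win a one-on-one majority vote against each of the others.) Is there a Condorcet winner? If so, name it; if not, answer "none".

Zhou

Pairwise majorities:
Weber vs Dube: Dube, 12–5.
Weber–Zhou: Zhou 12–5.
Weber vs Yilmaz: Yilmaz wins 10–7.
Weber–Okafor: Okafor 9–8.
Dube–Zhou: Zhou 11–6.
Dube–Yilmaz: Yilmaz 12–5.
Dube vs Okafor: Dube wins 14–3.
Zhou vs Yilmaz: Zhou, 13–4.
Zhou vs Okafor: Zhou wins 14–3.
Yilmaz–Okafor: Yilmaz 14–3.
Zhou beats each of Weber, Dube, Yilmaz, Okafor — Zhou is the Condorcet winner.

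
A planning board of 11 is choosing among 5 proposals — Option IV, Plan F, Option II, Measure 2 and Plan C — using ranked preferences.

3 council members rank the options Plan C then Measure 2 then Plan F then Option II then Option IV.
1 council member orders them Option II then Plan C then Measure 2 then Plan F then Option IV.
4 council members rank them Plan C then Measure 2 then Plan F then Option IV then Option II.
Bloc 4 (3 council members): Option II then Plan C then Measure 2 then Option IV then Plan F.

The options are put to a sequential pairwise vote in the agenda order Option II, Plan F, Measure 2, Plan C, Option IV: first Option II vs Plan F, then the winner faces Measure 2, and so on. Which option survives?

Plan C

Round 1: Option II vs Plan F — 4–7, Plan F advances.
Round 2: Plan F vs Measure 2 — 0–11, Measure 2 advances.
Round 3: Measure 2 vs Plan C — 0–11, Plan C advances.
Round 4: Plan C vs Option IV — 11–0, Plan C advances.
Plan C survives the agenda.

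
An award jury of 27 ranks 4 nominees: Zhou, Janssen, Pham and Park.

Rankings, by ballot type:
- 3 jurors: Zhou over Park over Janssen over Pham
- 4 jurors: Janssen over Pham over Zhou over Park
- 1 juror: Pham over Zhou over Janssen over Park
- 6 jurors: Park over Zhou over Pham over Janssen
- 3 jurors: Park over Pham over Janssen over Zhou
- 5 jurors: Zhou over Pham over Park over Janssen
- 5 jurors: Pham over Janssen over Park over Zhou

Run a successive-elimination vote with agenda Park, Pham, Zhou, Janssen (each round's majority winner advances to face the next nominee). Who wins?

Zhou

Round 1: Park vs Pham — 12–15, Pham advances.
Round 2: Pham vs Zhou — 13–14, Zhou advances.
Round 3: Zhou vs Janssen — 15–12, Zhou advances.
Zhou survives the agenda.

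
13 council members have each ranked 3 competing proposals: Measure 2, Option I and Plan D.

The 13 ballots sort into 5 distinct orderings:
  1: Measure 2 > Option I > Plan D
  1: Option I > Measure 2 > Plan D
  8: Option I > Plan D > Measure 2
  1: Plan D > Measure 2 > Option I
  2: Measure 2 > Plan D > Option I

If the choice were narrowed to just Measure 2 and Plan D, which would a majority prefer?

Ballots ranking Measure 2 above Plan D: 1 + 1 + 2 = 4.
Ballots ranking Plan D above Measure 2: 13 − 4 = 9.
Plan D wins the head-to-head 9–4.

Plan D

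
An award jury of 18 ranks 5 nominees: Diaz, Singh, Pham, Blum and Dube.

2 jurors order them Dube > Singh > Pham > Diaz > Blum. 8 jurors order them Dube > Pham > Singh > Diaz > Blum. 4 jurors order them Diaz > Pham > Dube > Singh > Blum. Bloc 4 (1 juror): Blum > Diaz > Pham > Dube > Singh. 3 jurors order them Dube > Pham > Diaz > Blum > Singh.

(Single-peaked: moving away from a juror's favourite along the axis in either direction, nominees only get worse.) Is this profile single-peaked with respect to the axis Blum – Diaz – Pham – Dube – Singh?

yes

Axis positions: Blum=1, Diaz=2, Pham=3, Dube=4, Singh=5.
Bloc 1 (peak Dube at position 4): ranking walks positions 4-5-3-2-1, expanding outward from the peak — single-peaked.
Bloc 2 (peak Dube at position 4): ranking walks positions 4-3-5-2-1, expanding outward from the peak — single-peaked.
Bloc 3 (peak Diaz at position 2): ranking walks positions 2-3-4-5-1, expanding outward from the peak — single-peaked.
Bloc 4 (peak Blum at position 1): ranking walks positions 1-2-3-4-5, expanding outward from the peak — single-peaked.
Bloc 5 (peak Dube at position 4): ranking walks positions 4-3-2-1-5, expanding outward from the peak — single-peaked.
Every ranking is single-peaked on this axis.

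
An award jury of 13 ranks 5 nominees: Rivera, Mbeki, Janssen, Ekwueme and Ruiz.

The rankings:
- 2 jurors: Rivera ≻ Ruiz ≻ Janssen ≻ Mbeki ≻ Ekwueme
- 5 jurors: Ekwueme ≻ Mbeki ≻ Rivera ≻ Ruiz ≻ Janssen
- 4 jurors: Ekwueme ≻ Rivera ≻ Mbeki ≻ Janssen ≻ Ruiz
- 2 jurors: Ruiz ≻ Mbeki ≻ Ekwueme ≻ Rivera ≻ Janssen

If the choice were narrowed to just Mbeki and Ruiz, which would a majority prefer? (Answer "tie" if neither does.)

Ballots ranking Mbeki above Ruiz: 5 + 4 = 9.
Ballots ranking Ruiz above Mbeki: 13 − 9 = 4.
Mbeki wins the head-to-head 9–4.

Mbeki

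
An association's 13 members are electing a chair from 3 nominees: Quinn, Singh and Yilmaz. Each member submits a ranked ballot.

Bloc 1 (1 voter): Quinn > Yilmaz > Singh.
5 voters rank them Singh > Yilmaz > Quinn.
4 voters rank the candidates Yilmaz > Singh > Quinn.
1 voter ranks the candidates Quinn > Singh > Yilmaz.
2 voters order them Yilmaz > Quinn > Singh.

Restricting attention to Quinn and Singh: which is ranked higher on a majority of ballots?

Ballots ranking Quinn above Singh: 1 + 1 + 2 = 4.
Ballots ranking Singh above Quinn: 13 − 4 = 9.
Singh wins the head-to-head 9–4.

Singh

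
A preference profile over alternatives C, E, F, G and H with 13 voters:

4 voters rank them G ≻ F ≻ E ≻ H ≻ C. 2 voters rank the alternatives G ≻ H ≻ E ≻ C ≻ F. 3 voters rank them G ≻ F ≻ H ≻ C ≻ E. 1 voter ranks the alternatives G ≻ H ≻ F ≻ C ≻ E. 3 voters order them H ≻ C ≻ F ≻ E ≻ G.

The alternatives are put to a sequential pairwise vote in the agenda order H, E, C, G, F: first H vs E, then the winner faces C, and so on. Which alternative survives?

Round 1: H vs E — 9–4, H advances.
Round 2: H vs C — 13–0, H advances.
Round 3: H vs G — 3–10, G advances.
Round 4: G vs F — 10–3, G advances.
G survives the agenda.

G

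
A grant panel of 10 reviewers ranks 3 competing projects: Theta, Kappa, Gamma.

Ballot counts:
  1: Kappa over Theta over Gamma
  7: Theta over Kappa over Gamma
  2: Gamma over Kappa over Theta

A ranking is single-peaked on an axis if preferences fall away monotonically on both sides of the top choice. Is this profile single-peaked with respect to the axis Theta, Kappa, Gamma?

yes

Axis positions: Theta=1, Kappa=2, Gamma=3.
Group 1 (peak Kappa at position 2): ranking walks positions 2-1-3, expanding outward from the peak — single-peaked.
Group 2 (peak Theta at position 1): ranking walks positions 1-2-3, expanding outward from the peak — single-peaked.
Group 3 (peak Gamma at position 3): ranking walks positions 3-2-1, expanding outward from the peak — single-peaked.
Every ranking is single-peaked on this axis.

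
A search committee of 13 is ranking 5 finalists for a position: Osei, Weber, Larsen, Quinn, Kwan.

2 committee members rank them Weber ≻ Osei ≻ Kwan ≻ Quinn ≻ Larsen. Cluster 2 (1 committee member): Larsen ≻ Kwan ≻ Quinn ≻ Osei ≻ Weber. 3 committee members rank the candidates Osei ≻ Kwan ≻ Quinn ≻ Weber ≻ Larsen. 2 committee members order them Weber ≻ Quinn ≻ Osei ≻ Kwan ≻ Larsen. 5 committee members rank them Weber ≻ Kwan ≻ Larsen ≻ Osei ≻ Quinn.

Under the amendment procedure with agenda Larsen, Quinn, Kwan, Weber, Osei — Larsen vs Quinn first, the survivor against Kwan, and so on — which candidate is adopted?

Weber

Round 1: Larsen vs Quinn — 6–7, Quinn advances.
Round 2: Quinn vs Kwan — 2–11, Kwan advances.
Round 3: Kwan vs Weber — 4–9, Weber advances.
Round 4: Weber vs Osei — 9–4, Weber advances.
Weber survives the agenda.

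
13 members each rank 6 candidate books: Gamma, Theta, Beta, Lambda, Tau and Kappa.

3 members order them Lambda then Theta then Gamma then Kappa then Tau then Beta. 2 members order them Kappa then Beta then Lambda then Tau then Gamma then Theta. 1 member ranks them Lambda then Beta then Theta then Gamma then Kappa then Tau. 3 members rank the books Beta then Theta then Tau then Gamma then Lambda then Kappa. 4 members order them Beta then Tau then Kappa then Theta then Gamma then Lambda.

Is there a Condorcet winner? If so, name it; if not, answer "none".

Beta

Pairwise majorities:
Gamma vs Theta: Gamma is ranked higher on 2 ballots, Theta on 11. Theta wins 11–2.
Gamma vs Beta: Beta, 10–3.
Gamma–Lambda: Gamma 7–6.
Gamma vs Tau: Tau, 9–4.
Gamma vs Kappa: Gamma preferred on 3+1+3 = 7 ballots; Gamma wins 7–6.
Theta vs Beta: Beta wins 10–3.
Theta vs Lambda: Theta, 7–6.
Theta vs Tau: 3+1+3 = 7 for Theta, 6 for Tau — Theta by 7–6.
Theta vs Kappa: Theta, 7–6.
Beta vs Lambda: Beta preferred on 2+3+4 = 9 ballots; Beta wins 9–4.
Beta vs Tau: 2+1+3+4 = 10 for Beta, 3 for Tau — Beta by 10–3.
Beta vs Kappa: 1+3+4 = 8 for Beta, 5 for Kappa — Beta by 8–5.
Lambda vs Tau: Lambda preferred on 3+2+1 = 6 ballots; Tau wins 7–6.
Lambda–Kappa: Lambda 7–6.
Tau vs Kappa: 3+4 = 7 for Tau, 6 for Kappa — Tau by 7–6.
Beta beats each of Gamma, Theta, Lambda, Tau, Kappa — Beta is the Condorcet winner.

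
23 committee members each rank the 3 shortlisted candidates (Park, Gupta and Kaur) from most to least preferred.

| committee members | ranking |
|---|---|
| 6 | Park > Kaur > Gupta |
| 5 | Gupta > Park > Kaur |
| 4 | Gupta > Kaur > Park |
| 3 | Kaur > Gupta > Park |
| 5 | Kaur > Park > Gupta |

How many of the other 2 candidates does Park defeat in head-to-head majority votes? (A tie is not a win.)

Park against each rival (23 committee members):
Park vs Gupta: Gupta, 12–11.
Park vs Kaur: Park preferred on 6+5 = 11 ballots; Kaur wins 12–11.
Park beats no one; loses to Gupta, Kaur — 0 pairwise wins.

0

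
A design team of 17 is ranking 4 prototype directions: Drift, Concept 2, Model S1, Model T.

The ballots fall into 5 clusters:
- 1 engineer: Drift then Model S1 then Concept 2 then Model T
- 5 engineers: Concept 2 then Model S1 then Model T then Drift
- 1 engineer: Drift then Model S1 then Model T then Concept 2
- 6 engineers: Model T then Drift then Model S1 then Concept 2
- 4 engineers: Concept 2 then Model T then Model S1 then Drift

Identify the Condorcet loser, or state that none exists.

Drift

Head-to-head results (17 engineers):
Drift vs Concept 2: Concept 2 wins 9–8.
Drift vs Model S1: Model S1 wins 9–8.
Drift vs Model T: Drift is ranked higher on 1+1 = 2 ballots, Model T on 15. Model T wins 15–2.
Concept 2–Model S1: Concept 2 9–8.
Concept 2–Model T: Concept 2 10–7.
Model S1–Model T: Model T 10–7.
Drift is beaten in every head-to-head and is the Condorcet loser.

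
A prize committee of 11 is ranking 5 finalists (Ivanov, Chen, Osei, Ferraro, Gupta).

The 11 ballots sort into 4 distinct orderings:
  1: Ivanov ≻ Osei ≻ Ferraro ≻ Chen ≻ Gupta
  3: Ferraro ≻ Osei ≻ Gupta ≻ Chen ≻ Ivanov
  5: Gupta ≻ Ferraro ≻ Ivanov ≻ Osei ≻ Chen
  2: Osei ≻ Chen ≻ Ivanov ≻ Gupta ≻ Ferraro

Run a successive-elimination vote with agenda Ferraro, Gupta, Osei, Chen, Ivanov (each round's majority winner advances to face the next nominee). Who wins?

Ivanov

Round 1: Ferraro vs Gupta — 4–7, Gupta advances.
Round 2: Gupta vs Osei — 5–6, Osei advances.
Round 3: Osei vs Chen — 11–0, Osei advances.
Round 4: Osei vs Ivanov — 5–6, Ivanov advances.
The agenda winner is Ivanov.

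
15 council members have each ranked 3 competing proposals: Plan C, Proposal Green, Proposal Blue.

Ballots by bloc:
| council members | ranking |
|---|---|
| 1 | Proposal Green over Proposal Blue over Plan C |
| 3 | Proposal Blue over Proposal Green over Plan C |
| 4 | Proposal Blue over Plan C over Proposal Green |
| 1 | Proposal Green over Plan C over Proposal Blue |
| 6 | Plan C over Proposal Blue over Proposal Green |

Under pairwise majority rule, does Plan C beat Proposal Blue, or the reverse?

Proposal Blue

Ballots ranking Plan C above Proposal Blue: 1 + 6 = 7.
Ballots ranking Proposal Blue above Plan C: 15 − 7 = 8.
Proposal Blue wins the head-to-head 8–7.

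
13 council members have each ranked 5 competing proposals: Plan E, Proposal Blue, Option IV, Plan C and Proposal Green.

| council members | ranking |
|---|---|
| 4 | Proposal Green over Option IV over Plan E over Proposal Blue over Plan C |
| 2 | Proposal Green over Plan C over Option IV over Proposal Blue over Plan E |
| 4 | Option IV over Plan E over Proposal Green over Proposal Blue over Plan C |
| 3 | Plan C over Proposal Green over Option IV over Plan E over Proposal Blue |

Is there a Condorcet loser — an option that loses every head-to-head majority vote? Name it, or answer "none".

Head-to-head results (13 council members):
Plan E vs Proposal Blue: Plan E is ranked higher on 4+4+3 = 11 ballots, Proposal Blue on 2. Plan E wins 11–2.
Plan E vs Option IV: 0 to 13, Option IV.
Plan E vs Plan C: Plan E is ranked higher on 4+4 = 8 ballots, Plan C on 5. Plan E wins 8–5.
Plan E vs Proposal Green: Plan E is ranked higher on 4 ballots, Proposal Green on 9. Proposal Green wins 9–4.
Proposal Blue vs Option IV: Proposal Blue preferred on 0 ballots; Option IV wins 13–0.
Proposal Blue vs Plan C: 8 to 5, Proposal Blue.
Proposal Blue–Proposal Green: Proposal Green 13–0.
Option IV–Plan C: Option IV 8–5.
Option IV vs Proposal Green: Option IV is ranked higher on 4 ballots, Proposal Green on 9. Proposal Green wins 9–4.
Plan C–Proposal Green: Proposal Green 10–3.
Plan C is beaten in every head-to-head and is the Condorcet loser.

Plan C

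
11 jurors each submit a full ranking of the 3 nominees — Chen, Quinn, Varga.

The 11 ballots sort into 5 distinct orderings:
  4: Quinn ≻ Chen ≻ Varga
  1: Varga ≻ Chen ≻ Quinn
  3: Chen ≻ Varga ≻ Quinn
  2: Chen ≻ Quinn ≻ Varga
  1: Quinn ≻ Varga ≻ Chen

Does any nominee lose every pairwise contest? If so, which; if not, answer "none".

Pairwise majorities:
Chen vs Quinn: Chen is ranked higher on 1+3+2 = 6 ballots, Quinn on 5. Chen wins 6–5.
Chen vs Varga: Chen is ranked higher on 4+3+2 = 9 ballots, Varga on 2. Chen wins 9–2.
Quinn vs Varga: Quinn, 7–4.
Varga loses to every other nominee — it is the Condorcet loser.

Varga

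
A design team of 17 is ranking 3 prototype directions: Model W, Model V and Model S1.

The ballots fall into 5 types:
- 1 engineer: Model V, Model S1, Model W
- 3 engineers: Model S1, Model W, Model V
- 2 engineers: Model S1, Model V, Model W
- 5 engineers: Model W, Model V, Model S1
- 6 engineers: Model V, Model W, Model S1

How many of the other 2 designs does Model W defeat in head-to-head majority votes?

Model W against each rival (17 engineers):
Model W–Model V: Model V 9–8.
Model W vs Model S1: 5+6 = 11 for Model W, 6 for Model S1 — Model W by 11–6.
Model W beats Model S1; loses to Model V — 1 pairwise win.

1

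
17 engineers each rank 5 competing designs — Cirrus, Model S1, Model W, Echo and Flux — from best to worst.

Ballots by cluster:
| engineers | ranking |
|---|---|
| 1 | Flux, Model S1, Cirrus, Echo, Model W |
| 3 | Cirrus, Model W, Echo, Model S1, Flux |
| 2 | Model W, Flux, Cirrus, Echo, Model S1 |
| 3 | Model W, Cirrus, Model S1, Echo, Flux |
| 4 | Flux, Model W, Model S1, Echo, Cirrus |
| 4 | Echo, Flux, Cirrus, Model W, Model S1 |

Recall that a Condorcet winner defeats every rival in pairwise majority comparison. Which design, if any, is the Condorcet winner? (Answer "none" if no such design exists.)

Check each pair by majority over 17 ballots:
Cirrus vs Model S1: Cirrus wins 12–5.
Cirrus vs Model W: Model W wins 9–8.
Cirrus–Echo: Cirrus 9–8.
Cirrus vs Flux: Flux, 11–6.
Model S1 vs Model W: 1 for Model S1, 16 for Model W — Model W by 16–1.
Model S1 vs Echo: 1+3+4 = 8 for Model S1, 9 for Echo — Echo by 9–8.
Model S1 vs Flux: Flux, 11–6.
Model W vs Echo: 3+2+3+4 = 12 for Model W, 5 for Echo — Model W by 12–5.
Model W–Flux: Flux 9–8.
Echo vs Flux: Echo, 10–7.
No design is unbeaten: Cirrus loses to Model W; Model S1 loses to Cirrus; Model W loses to Flux; Echo loses to Cirrus; Flux loses to Echo. In particular Cirrus → Echo → Flux → Cirrus is a majority cycle — no Condorcet winner exists.

none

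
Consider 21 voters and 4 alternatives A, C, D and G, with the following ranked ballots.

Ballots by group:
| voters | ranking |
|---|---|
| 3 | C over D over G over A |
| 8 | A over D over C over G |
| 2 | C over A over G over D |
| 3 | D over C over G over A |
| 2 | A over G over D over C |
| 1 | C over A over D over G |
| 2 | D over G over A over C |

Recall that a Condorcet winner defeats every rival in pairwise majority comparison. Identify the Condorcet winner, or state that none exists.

A

Head-to-head results (21 voters):
A vs C: A is ranked higher on 8+2+2 = 12 ballots, C on 9. A wins 12–9.
A vs D: 13 to 8, A.
A vs G: 13 to 8, A.
C vs D: C preferred on 3+2+1 = 6 ballots; D wins 15–6.
C vs G: C preferred on 3+8+2+3+1 = 17 ballots; C wins 17–4.
D vs G: D wins 17–4.
A wins every pairwise contest, so A is the Condorcet winner.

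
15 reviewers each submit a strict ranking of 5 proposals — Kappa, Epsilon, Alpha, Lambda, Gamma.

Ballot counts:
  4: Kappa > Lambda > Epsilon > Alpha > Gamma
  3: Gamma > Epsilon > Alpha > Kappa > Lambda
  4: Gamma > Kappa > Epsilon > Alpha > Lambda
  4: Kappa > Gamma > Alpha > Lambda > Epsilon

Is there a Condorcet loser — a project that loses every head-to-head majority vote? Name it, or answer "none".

Head-to-head results (15 reviewers):
Kappa vs Epsilon: Kappa, 12–3.
Kappa vs Alpha: 4+4+4 = 12 for Kappa, 3 for Alpha — Kappa by 12–3.
Kappa vs Lambda: Kappa is ranked higher on 4+3+4+4 = 15 ballots, Lambda on 0. Kappa wins 15–0.
Kappa vs Gamma: Kappa is ranked higher on 4+4 = 8 ballots, Gamma on 7. Kappa wins 8–7.
Epsilon–Alpha: Epsilon 11–4.
Epsilon–Lambda: Lambda 8–7.
Epsilon vs Gamma: 4 for Epsilon, 11 for Gamma — Gamma by 11–4.
Alpha vs Lambda: Alpha preferred on 3+4+4 = 11 ballots; Alpha wins 11–4.
Alpha vs Gamma: Gamma, 11–4.
Lambda–Gamma: Gamma 11–4.
Every project wins at least one matchup (Kappa beats Epsilon; Epsilon beats Alpha; Alpha beats Lambda; Lambda beats Epsilon; Gamma beats Epsilon), so there is no Condorcet loser.

none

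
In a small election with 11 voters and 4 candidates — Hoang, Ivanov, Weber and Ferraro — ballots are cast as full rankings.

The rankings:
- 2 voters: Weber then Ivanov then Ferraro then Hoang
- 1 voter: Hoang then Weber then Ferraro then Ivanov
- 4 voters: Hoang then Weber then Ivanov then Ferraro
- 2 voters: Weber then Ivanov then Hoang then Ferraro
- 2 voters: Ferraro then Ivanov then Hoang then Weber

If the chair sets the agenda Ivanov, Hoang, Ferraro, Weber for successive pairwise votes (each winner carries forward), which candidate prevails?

Round 1: Ivanov vs Hoang — 6–5, Ivanov advances.
Round 2: Ivanov vs Ferraro — 8–3, Ivanov advances.
Round 3: Ivanov vs Weber — 2–9, Weber advances.
Weber survives the agenda.

Weber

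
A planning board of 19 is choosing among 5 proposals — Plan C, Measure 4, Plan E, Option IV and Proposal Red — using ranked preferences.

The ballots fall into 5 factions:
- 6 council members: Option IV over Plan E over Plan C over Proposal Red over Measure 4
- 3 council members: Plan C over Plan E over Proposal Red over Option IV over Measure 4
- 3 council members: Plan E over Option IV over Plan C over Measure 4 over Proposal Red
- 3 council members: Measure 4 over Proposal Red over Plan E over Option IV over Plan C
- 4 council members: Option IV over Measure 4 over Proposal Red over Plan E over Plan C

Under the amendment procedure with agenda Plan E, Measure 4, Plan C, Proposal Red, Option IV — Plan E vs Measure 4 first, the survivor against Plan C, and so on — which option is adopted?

Round 1: Plan E vs Measure 4 — 12–7, Plan E advances.
Round 2: Plan E vs Plan C — 16–3, Plan E advances.
Round 3: Plan E vs Proposal Red — 12–7, Plan E advances.
Round 4: Plan E vs Option IV — 9–10, Option IV advances.
The agenda winner is Option IV.

Option IV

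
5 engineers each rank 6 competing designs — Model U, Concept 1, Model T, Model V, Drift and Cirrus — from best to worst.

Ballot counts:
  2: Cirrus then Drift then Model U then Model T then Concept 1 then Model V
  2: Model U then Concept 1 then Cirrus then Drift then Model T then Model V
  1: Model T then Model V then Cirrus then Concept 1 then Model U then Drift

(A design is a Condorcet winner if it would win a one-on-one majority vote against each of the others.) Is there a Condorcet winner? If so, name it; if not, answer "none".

Cirrus

Check each pair by majority over 5 ballots:
Model U vs Concept 1: Model U, 4–1.
Model U vs Model T: Model U is ranked higher on 2+2 = 4 ballots, Model T on 1. Model U wins 4–1.
Model U–Model V: Model U 4–1.
Model U vs Drift: Model U is ranked higher on 2+1 = 3 ballots, Drift on 2. Model U wins 3–2.
Model U–Cirrus: Cirrus 3–2.
Concept 1 vs Model T: Model T, 3–2.
Concept 1–Model V: Concept 1 4–1.
Concept 1 vs Drift: Concept 1 wins 3–2.
Concept 1 vs Cirrus: 2 for Concept 1, 3 for Cirrus — Cirrus by 3–2.
Model T vs Model V: Model T, 5–0.
Model T vs Drift: 1 for Model T, 4 for Drift — Drift by 4–1.
Model T vs Cirrus: Model T is ranked higher on 1 ballot, Cirrus on 4. Cirrus wins 4–1.
Model V vs Drift: Model V preferred on 1 ballot; Drift wins 4–1.
Model V vs Cirrus: Model V is ranked higher on 1 ballot, Cirrus on 4. Cirrus wins 4–1.
Drift vs Cirrus: 0 for Drift, 5 for Cirrus — Cirrus by 5–0.
Cirrus wins every pairwise contest, so Cirrus is the Condorcet winner.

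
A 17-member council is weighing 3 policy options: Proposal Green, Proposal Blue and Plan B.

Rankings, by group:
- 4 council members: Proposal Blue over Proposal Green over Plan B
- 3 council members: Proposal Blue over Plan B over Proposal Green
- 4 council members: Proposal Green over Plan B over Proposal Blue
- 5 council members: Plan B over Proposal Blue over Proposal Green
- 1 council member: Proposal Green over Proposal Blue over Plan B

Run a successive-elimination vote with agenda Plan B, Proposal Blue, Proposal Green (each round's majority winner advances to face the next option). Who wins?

Round 1: Plan B vs Proposal Blue — 9–8, Plan B advances.
Round 2: Plan B vs Proposal Green — 8–9, Proposal Green advances.
Proposal Green survives the agenda.

Proposal Green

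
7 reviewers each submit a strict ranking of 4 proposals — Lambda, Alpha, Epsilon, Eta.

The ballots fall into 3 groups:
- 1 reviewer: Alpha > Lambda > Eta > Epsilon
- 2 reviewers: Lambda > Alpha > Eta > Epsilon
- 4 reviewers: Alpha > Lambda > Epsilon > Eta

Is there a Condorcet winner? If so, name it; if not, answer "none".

Pairwise majorities:
Lambda vs Alpha: Lambda is ranked higher on 2 ballots, Alpha on 5. Alpha wins 5–2.
Lambda vs Epsilon: 1+2+4 = 7 for Lambda, 0 for Epsilon — Lambda by 7–0.
Lambda vs Eta: Lambda is ranked higher on 1+2+4 = 7 ballots, Eta on 0. Lambda wins 7–0.
Alpha vs Epsilon: Alpha is ranked higher on 1+2+4 = 7 ballots, Epsilon on 0. Alpha wins 7–0.
Alpha vs Eta: Alpha is ranked higher on 1+2+4 = 7 ballots, Eta on 0. Alpha wins 7–0.
Epsilon vs Eta: 4 for Epsilon, 3 for Eta — Epsilon by 4–3.
Alpha wins every pairwise contest, so Alpha is the Condorcet winner.

Alpha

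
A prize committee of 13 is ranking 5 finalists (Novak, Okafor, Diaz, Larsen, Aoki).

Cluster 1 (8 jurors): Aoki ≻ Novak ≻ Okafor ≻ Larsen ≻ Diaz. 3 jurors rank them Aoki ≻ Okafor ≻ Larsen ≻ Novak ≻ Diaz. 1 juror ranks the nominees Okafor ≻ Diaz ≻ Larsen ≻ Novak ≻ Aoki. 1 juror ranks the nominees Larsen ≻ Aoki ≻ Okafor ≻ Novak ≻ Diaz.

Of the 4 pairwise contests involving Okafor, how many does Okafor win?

Okafor against each rival (13 jurors):
Okafor vs Novak: Novak wins 8–5.
Okafor vs Diaz: Okafor wins 13–0.
Okafor vs Larsen: 8+3+1 = 12 for Okafor, 1 for Larsen — Okafor by 12–1.
Okafor vs Aoki: Aoki wins 12–1.
Okafor beats Diaz, Larsen; loses to Novak, Aoki — 2 pairwise wins.

2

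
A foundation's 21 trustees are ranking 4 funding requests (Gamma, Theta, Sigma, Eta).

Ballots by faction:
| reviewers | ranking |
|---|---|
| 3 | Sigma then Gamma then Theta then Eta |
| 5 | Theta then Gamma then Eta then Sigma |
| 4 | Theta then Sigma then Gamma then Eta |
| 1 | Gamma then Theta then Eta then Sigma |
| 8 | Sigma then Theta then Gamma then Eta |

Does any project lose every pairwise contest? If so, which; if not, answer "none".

Eta

Pairwise majorities:
Gamma vs Theta: Gamma preferred on 3+1 = 4 ballots; Theta wins 17–4.
Gamma vs Sigma: Gamma is ranked higher on 5+1 = 6 ballots, Sigma on 15. Sigma wins 15–6.
Gamma–Eta: Gamma 21–0.
Theta vs Sigma: 10 to 11, Sigma.
Theta vs Eta: Theta, 21–0.
Sigma–Eta: Sigma 15–6.
Eta loses to every other project — it is the Condorcet loser.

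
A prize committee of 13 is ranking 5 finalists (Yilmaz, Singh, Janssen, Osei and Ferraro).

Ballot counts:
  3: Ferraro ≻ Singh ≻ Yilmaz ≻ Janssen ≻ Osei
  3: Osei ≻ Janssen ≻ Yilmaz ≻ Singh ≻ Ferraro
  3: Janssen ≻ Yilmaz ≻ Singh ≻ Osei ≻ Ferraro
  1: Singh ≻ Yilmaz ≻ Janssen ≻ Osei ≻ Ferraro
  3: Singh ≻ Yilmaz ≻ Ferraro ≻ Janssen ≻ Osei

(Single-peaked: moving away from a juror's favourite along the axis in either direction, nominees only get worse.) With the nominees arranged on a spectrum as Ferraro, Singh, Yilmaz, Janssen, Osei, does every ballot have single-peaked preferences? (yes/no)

yes

Axis positions: Ferraro=1, Singh=2, Yilmaz=3, Janssen=4, Osei=5.
Group 1 (peak Ferraro at position 1): ranking walks positions 1-2-3-4-5, expanding outward from the peak — single-peaked.
Group 2 (peak Osei at position 5): ranking walks positions 5-4-3-2-1, expanding outward from the peak — single-peaked.
Group 3 (peak Janssen at position 4): ranking walks positions 4-3-2-5-1, expanding outward from the peak — single-peaked.
Group 4 (peak Singh at position 2): ranking walks positions 2-3-4-5-1, expanding outward from the peak — single-peaked.
Group 5 (peak Singh at position 2): ranking walks positions 2-3-1-4-5, expanding outward from the peak — single-peaked.
Every ranking is single-peaked on this axis.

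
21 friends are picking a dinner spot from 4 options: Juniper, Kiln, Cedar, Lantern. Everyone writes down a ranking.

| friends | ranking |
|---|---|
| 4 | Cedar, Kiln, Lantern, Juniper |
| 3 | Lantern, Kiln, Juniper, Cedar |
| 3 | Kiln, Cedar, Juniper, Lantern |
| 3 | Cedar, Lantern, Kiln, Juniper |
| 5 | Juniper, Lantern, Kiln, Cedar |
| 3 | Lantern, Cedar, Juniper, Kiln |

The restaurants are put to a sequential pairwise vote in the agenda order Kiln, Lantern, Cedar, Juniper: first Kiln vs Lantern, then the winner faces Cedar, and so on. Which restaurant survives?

Round 1: Kiln vs Lantern — 7–14, Lantern advances.
Round 2: Lantern vs Cedar — 11–10, Lantern advances.
Round 3: Lantern vs Juniper — 13–8, Lantern advances.
The agenda winner is Lantern.

Lantern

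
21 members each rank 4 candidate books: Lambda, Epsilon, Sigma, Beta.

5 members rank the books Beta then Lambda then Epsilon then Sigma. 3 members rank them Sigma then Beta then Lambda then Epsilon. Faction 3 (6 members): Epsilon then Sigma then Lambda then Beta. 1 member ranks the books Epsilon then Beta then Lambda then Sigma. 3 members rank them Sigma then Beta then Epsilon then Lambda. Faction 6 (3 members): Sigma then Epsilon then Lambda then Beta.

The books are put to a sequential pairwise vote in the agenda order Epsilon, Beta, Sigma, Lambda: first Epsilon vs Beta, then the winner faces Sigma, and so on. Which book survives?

Sigma

Round 1: Epsilon vs Beta — 10–11, Beta advances.
Round 2: Beta vs Sigma — 6–15, Sigma advances.
Round 3: Sigma vs Lambda — 15–6, Sigma advances.
Sigma survives the agenda.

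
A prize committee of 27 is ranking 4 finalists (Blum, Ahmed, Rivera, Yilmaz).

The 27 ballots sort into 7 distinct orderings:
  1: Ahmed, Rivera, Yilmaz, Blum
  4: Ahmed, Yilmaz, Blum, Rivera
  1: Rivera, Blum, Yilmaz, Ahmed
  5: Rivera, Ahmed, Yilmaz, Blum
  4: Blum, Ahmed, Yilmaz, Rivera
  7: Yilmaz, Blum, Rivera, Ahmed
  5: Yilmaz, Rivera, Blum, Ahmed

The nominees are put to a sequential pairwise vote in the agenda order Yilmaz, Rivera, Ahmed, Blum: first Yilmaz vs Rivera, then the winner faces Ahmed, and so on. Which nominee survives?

Round 1: Yilmaz vs Rivera — 20–7, Yilmaz advances.
Round 2: Yilmaz vs Ahmed — 13–14, Ahmed advances.
Round 3: Ahmed vs Blum — 10–17, Blum advances.
Blum survives the agenda.

Blum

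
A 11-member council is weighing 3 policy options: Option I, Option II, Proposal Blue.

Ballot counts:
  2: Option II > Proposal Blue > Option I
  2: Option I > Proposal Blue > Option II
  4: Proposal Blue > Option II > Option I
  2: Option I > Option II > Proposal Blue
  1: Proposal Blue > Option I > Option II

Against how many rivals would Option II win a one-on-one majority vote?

1

Option II against each rival (11 council members):
Option II vs Option I: Option II preferred on 2+4 = 6 ballots; Option II wins 6–5.
Option II–Proposal Blue: Proposal Blue 7–4.
Option II beats Option I; loses to Proposal Blue — 1 pairwise win.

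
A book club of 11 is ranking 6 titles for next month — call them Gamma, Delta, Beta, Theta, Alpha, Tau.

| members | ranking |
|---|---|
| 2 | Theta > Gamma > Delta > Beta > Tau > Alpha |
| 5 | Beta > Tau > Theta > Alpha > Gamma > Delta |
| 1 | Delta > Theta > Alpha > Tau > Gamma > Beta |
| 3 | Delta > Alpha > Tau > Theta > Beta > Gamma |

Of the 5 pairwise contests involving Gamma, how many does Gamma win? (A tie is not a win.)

1

Gamma against each rival (11 members):
Gamma vs Delta: Gamma, 7–4.
Gamma vs Beta: Beta wins 8–3.
Gamma–Theta: Theta 11–0.
Gamma–Alpha: Alpha 9–2.
Gamma vs Tau: Tau wins 9–2.
Gamma beats Delta; loses to Beta, Theta, Alpha, Tau — 1 pairwise win.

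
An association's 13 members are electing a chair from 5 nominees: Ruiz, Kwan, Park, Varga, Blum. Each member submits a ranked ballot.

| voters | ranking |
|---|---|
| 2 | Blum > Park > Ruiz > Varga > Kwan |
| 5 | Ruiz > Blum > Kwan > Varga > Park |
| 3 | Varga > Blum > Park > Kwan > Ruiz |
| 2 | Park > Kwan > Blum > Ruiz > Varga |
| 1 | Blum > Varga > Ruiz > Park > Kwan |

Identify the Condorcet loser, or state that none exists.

none

Head-to-head results (13 voters):
Ruiz vs Kwan: Ruiz, 8–5.
Ruiz vs Park: 6 to 7, Park.
Ruiz–Varga: Ruiz 9–4.
Ruiz–Blum: Blum 8–5.
Kwan–Park: Park 8–5.
Kwan vs Varga: Kwan preferred on 5+2 = 7 ballots; Kwan wins 7–6.
Kwan vs Blum: 2 for Kwan, 11 for Blum — Blum by 11–2.
Park–Varga: Varga 9–4.
Park vs Blum: Blum, 11–2.
Varga vs Blum: Blum wins 10–3.
Every candidate wins at least one matchup (Ruiz beats Kwan; Kwan beats Varga; Park beats Ruiz; Varga beats Park; Blum beats Ruiz), so there is no Condorcet loser.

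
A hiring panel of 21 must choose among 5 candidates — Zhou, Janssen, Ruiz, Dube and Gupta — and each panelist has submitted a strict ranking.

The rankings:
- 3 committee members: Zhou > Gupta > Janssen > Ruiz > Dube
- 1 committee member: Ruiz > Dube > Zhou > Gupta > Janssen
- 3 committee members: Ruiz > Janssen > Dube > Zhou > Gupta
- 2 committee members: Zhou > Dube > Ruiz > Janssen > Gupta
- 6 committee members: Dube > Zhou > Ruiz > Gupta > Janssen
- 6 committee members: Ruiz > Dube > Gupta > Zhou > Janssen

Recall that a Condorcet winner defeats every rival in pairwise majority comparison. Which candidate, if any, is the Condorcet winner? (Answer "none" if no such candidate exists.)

Pairwise majorities:
Zhou vs Janssen: Zhou wins 18–3.
Zhou vs Ruiz: Zhou wins 11–10.
Zhou–Dube: Dube 16–5.
Zhou–Gupta: Zhou 15–6.
Janssen–Ruiz: Ruiz 18–3.
Janssen vs Dube: Dube, 15–6.
Janssen–Gupta: Gupta 16–5.
Ruiz vs Dube: Ruiz wins 13–8.
Ruiz vs Gupta: Ruiz, 18–3.
Dube vs Gupta: Dube wins 18–3.
Each candidate drops at least one matchup (Zhou loses to Dube; Janssen loses to Zhou; Ruiz loses to Zhou; Dube loses to Ruiz; Gupta loses to Zhou); the cycle Zhou beats Ruiz beats Dube beats Zhou rules out a Condorcet winner.

none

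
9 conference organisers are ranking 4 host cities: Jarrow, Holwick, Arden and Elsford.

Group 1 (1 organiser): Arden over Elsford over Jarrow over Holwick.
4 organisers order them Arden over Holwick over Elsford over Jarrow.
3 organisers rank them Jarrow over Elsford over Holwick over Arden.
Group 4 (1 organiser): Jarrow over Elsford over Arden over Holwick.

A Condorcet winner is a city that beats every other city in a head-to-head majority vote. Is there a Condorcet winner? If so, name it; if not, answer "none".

Head-to-head results (9 organisers):
Jarrow vs Holwick: 5 to 4, Jarrow.
Jarrow vs Arden: Jarrow is ranked higher on 3+1 = 4 ballots, Arden on 5. Arden wins 5–4.
Jarrow vs Elsford: 3+1 = 4 for Jarrow, 5 for Elsford — Elsford by 5–4.
Holwick vs Arden: Holwick preferred on 3 ballots; Arden wins 6–3.
Holwick vs Elsford: Holwick preferred on 4 ballots; Elsford wins 5–4.
Arden vs Elsford: 5 to 4, Arden.
Arden wins every pairwise contest, so Arden is the Condorcet winner.

Arden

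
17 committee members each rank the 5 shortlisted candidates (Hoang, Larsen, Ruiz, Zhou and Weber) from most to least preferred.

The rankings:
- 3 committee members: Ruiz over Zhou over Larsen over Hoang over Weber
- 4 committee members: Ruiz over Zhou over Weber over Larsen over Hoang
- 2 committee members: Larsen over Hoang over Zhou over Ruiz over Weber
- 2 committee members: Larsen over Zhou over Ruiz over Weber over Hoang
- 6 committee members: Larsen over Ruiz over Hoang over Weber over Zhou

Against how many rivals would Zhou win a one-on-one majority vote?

2

Zhou against each rival (17 committee members):
Zhou vs Hoang: 9 to 8, Zhou.
Zhou vs Larsen: 3+4 = 7 for Zhou, 10 for Larsen — Larsen by 10–7.
Zhou vs Ruiz: Ruiz wins 13–4.
Zhou vs Weber: Zhou is ranked higher on 3+4+2+2 = 11 ballots, Weber on 6. Zhou wins 11–6.
Zhou beats Hoang, Weber; loses to Larsen, Ruiz — 2 pairwise wins.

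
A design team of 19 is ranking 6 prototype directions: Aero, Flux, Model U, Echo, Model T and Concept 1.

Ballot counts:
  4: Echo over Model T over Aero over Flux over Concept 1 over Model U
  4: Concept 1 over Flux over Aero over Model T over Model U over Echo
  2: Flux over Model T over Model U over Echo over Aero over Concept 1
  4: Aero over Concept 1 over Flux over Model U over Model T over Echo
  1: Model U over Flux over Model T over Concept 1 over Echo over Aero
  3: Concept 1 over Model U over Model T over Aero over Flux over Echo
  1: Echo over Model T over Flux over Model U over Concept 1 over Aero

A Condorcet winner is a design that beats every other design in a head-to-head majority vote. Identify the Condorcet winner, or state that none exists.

none

Pairwise majorities:
Aero vs Flux: Aero, 11–8.
Aero vs Model U: 12 to 7, Aero.
Aero–Echo: Aero 11–8.
Aero vs Model T: Model T, 11–8.
Aero–Concept 1: Aero 10–9.
Flux vs Model U: 4+4+2+4+1 = 15 for Flux, 4 for Model U — Flux by 15–4.
Flux vs Echo: 14 to 5, Flux.
Flux vs Model T: Flux wins 11–8.
Flux vs Concept 1: Flux preferred on 4+2+1+1 = 8 ballots; Concept 1 wins 11–8.
Model U vs Echo: 14 to 5, Model U.
Model U vs Model T: Model T, 11–8.
Model U vs Concept 1: Concept 1, 15–4.
Echo vs Model T: Model T, 14–5.
Echo–Concept 1: Concept 1 12–7.
Model T vs Concept 1: Concept 1, 11–8.
Each design drops at least one matchup (Aero loses to Model T; Flux loses to Aero; Model U loses to Aero; Echo loses to Aero; Model T loses to Flux; Concept 1 loses to Aero); the cycle Aero → Flux → Model T → Aero rules out a Condorcet winner.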